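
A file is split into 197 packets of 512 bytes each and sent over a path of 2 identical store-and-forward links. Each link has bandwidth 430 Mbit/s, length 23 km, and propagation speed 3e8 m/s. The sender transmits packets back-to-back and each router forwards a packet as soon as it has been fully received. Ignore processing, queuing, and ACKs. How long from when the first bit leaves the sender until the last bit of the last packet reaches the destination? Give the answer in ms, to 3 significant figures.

2.04 ms

Per-hop transmission t_tx = L/R = 4096/430000000 = 0.00952558 ms.
Per-hop propagation t_prop = 23000/300000000 = 0.0766667 ms.
Pipeline fill: first packet needs 2·t_tx to clear all hops; remaining 196 packets each add one t_tx.
Total = (2+197-1)·t_tx + 2·t_prop = 198·0.00952558 + 2·0.0766667 = 2.04 ms.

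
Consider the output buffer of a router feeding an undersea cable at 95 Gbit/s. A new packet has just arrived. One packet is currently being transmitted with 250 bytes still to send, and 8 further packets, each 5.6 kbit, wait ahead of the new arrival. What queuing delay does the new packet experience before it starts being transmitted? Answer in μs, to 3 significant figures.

Each queued packet: L/R = 5600/95000000000 = 0.0589474 μs.
8 queued → 0.471579 μs.
Plus remaining 2000 bits of current packet: 0.0210526 μs.
Queuing delay = 0.493 μs.

0.493 μs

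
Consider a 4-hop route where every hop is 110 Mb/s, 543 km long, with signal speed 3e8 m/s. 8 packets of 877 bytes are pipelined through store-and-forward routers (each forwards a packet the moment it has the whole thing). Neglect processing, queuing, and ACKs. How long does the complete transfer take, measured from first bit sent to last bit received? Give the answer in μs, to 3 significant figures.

Per-hop transmission t_tx = L/R = 7016/110000000 = 63.7818 μs.
Per-hop propagation t_prop = 543000/300000000 = 1810 μs.
Pipeline fill: first packet needs 4·t_tx to clear all hops; remaining 7 packets each add one t_tx.
Total = (4+8-1)·t_tx + 4·t_prop = 11·63.7818 + 4·1810 = 7940 μs.

7940 μs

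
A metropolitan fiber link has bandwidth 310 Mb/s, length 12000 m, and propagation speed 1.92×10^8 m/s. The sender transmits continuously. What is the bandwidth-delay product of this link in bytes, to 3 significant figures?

Propagation delay = 12000 / 192000000 = 6.25e-05 s.
BDP = R × t_prop = 310000000 × 6.25e-05 = 19375 bits.
In bytes: 19375/8 = 2420 bytes.

2420 bytes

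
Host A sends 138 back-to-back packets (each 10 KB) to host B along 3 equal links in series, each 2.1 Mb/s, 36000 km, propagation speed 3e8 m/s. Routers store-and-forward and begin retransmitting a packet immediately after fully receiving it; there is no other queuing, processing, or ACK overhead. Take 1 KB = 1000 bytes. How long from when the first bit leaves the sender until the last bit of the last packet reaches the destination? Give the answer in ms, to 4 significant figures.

Per-hop transmission t_tx = L/R = 80000/2100000 = 38.0952 ms.
Per-hop propagation t_prop = 36000000/300000000 = 120 ms.
Pipeline fill: first packet needs 3·t_tx to clear all hops; remaining 137 packets each add one t_tx.
Total = (3+138-1)·t_tx + 3·t_prop = 140·38.0952 + 3·120 = 5693 ms.

5693 ms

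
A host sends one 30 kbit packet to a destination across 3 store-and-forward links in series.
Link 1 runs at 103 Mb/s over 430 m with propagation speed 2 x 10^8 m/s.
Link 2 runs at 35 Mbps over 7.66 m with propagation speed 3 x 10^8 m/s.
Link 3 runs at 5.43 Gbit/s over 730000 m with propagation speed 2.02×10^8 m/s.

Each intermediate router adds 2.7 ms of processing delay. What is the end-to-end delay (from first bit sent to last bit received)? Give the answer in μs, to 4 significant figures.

L = 30000 bits.
Transmission delays (L/R per hop): 291.262, 857.143, 5.52486 μs; sum = 1153.93 μs.
Propagation delays (d/s per hop): 2.15, 0.0255333, 3613.86 μs; sum = 3616.04 μs.
Processing at 2 router(s): 2 × 2.7 ms = 5400 μs.
End-to-end = 10170 μs.

10170 μs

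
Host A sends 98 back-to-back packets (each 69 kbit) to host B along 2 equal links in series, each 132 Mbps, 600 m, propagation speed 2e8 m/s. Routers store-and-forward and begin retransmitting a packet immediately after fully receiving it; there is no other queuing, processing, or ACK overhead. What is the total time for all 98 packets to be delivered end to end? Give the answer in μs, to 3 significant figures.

Per-hop transmission t_tx = L/R = 69000/132000000 = 522.727 μs.
Per-hop propagation t_prop = 600/200000000 = 3 μs.
Pipeline fill: first packet needs 2·t_tx to clear all hops; remaining 97 packets each add one t_tx.
Total = (2+98-1)·t_tx + 2·t_prop = 99·522.727 + 2·3 = 51800 μs.

51800 μs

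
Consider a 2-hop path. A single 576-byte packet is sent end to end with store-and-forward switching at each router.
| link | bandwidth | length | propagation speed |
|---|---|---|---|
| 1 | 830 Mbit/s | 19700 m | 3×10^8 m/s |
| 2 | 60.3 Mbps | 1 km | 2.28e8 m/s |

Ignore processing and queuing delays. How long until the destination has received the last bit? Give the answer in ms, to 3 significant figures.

L = 576 × 8 = 4608 bits.
Transmission delays (L/R per hop): 0.00555181, 0.0764179 ms; sum = 0.0819697 ms.
Propagation delays (d/s per hop): 0.0656667, 0.00438596 ms; sum = 0.0700526 ms.
End-to-end = 0.152 ms.

0.152 ms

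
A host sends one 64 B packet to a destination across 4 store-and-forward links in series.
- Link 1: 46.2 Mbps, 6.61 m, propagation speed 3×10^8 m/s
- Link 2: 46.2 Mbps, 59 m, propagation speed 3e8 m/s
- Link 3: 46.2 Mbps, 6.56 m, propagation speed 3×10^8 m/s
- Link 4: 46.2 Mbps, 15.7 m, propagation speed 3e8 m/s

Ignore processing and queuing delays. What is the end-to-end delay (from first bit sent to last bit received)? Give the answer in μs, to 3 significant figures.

44.6 μs

L = 64 × 8 = 512 bits.
Transmission delay per hop = L/R = 512/46200000 = 11.0823 μs; 4 hops → 44.329 μs.
Propagation delays (d/s per hop): 0.0220333, 0.196667, 0.0218667, 0.0523333 μs; sum = 0.2929 μs.
End-to-end = 44.6 μs.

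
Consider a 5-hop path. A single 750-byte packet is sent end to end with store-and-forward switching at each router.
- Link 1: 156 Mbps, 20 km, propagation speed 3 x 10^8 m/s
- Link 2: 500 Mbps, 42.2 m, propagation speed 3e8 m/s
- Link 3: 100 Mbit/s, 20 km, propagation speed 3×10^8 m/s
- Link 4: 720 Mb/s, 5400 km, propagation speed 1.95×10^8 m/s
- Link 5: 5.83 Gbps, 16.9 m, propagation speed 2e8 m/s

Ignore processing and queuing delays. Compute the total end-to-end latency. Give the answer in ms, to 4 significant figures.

27.95 ms

L = 750 × 8 = 6000 bits.
Transmission delays (L/R per hop): 0.0384615, 0.012, 0.06, 0.00833333, 0.00102916 ms; sum = 0.119824 ms.
Propagation delays (d/s per hop): 0.0666667, 0.000140667, 0.0666667, 27.6923, 8.45e-05 ms; sum = 27.8259 ms.
End-to-end = 27.95 ms.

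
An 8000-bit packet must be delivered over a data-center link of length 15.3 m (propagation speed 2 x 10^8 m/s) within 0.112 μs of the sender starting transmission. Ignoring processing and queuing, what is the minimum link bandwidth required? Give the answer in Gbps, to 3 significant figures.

225 Gbps

Propagation delay = 15.3 / 200000000 = 0.0765 μs.
Transmission budget = 0.112 − 0.0765 = 0.0355 μs.
R ≥ L / t_tx = 8000 bits / 3.55e-08 s = 225 Gbps.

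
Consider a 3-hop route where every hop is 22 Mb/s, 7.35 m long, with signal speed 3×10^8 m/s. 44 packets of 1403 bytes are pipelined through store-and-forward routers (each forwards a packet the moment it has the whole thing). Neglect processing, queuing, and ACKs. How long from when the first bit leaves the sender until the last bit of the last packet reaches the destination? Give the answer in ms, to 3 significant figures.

Per-hop transmission t_tx = L/R = 11224/22000000 = 0.510182 ms.
Per-hop propagation t_prop = 7.35/300000000 = 2.45e-05 ms.
Pipeline fill: first packet needs 3·t_tx to clear all hops; remaining 43 packets each add one t_tx.
Total = (3+44-1)·t_tx + 3·t_prop = 46·0.510182 + 3·2.45e-05 = 23.5 ms.

23.5 ms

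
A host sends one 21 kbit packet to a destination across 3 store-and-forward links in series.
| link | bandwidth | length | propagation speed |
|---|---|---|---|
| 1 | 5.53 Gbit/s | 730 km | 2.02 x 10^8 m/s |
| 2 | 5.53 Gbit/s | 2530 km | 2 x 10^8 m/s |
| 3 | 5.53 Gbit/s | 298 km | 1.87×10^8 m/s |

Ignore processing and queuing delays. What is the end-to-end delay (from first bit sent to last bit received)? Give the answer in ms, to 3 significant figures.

17.9 ms

L = 21000 bits.
Transmission delay per hop = L/R = 21000/5530000000 = 0.00379747 ms; 3 hops → 0.0113924 ms.
Propagation delays (d/s per hop): 3.61386, 12.65, 1.59358 ms; sum = 17.8574 ms.
End-to-end = 17.9 ms.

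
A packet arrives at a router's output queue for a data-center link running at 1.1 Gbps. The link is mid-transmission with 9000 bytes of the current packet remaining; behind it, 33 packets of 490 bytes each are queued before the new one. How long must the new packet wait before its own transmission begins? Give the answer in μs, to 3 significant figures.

183 μs

Each queued packet: L/R = 3920/1100000000 = 3.56364 μs.
33 queued → 117.6 μs.
Plus remaining 72000 bits of current packet: 65.4545 μs.
Queuing delay = 183 μs.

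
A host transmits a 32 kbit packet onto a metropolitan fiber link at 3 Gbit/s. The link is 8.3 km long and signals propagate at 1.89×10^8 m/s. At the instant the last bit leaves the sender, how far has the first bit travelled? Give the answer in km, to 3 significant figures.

t_tx = L/R = 32000/3000000000 = 1.06667e-05 s.
Distance = s × t_tx = 189000000 × 1.06667e-05 = 2.02 km.

2.02 km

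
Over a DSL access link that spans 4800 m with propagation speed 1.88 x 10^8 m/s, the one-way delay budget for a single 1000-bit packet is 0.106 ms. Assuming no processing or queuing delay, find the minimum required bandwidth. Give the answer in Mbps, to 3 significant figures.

Propagation delay = 4800 / 188000000 = 0.0255319 ms.
Transmission budget = 0.106 − 0.0255319 = 0.0804681 ms.
R ≥ L / t_tx = 1000 bits / 8.04681e-05 s = 12.4 Mbps.

12.4 Mbps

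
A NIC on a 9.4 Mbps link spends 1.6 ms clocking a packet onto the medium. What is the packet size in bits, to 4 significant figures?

L = R × t_tx = 9400000 b/s × 0.0016 s = 15040 bits.

15040 bits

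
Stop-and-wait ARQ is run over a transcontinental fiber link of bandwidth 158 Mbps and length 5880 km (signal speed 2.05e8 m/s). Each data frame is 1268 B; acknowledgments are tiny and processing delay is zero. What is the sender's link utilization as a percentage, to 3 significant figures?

0.112 %

t_tx = L/R = 10144/158000000 = 6.42025e-05 s.
t_prop = 5880000/2.05e+08 = 0.0286829 s; RTT = 0.0573659 s.
Cycle = t_tx + RTT = 0.0574301 s.
Utilization = t_tx / cycle = 6.42025e-05/0.0574301 = 0.112 %.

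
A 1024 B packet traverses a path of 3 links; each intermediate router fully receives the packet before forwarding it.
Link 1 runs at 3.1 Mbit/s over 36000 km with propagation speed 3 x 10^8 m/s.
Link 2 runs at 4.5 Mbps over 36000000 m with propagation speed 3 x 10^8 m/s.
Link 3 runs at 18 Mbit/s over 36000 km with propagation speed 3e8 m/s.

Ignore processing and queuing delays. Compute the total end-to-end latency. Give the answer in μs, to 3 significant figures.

365000 μs

L = 1024 × 8 = 8192 bits.
Transmission delays (L/R per hop): 2642.58, 1820.44, 455.111 μs; sum = 4918.14 μs.
Propagation delays (d/s per hop): 120000, 120000, 120000 μs; sum = 360000 μs.
End-to-end = 365000 μs.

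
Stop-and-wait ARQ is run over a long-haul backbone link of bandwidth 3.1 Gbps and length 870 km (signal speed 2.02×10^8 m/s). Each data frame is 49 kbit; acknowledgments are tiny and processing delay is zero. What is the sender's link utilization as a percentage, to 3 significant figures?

t_tx = L/R = 49000/3100000000 = 1.58065e-05 s.
t_prop = 870000/202000000 = 0.00430693 s; RTT = 0.00861386 s.
Cycle = t_tx + RTT = 0.00862967 s.
Utilization = t_tx / cycle = 1.58065e-05/0.00862967 = 0.183 %.

0.183 %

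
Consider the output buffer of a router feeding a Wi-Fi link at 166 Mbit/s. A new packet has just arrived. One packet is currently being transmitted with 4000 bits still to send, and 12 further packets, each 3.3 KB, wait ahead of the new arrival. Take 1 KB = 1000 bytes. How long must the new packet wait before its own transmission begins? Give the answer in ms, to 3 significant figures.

Each queued packet: L/R = 26400/166000000 = 0.159036 ms.
12 queued → 1.90843 ms.
Plus remaining 4000 bits of current packet: 0.0240964 ms.
Queuing delay = 1.93 ms.

1.93 ms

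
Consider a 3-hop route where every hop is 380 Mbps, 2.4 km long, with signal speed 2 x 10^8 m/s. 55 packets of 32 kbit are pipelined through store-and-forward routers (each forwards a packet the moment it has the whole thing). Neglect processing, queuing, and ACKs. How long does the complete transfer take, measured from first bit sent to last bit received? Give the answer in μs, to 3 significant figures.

Per-hop transmission t_tx = L/R = 32000/380000000 = 84.2105 μs.
Per-hop propagation t_prop = 2400/200000000 = 12 μs.
Pipeline fill: first packet needs 3·t_tx to clear all hops; remaining 54 packets each add one t_tx.
Total = (3+55-1)·t_tx + 3·t_prop = 57·84.2105 + 3·12 = 4840 μs.

4840 μs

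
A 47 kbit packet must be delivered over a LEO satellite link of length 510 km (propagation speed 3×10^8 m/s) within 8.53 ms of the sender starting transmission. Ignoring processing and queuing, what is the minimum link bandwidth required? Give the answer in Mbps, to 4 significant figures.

Propagation delay = 510000 / 300000000 = 1.7 ms.
Transmission budget = 8.53 − 1.7 = 6.83 ms.
R ≥ L / t_tx = 47000 bits / 0.00683 s = 6.881 Mbps.

6.881 Mbps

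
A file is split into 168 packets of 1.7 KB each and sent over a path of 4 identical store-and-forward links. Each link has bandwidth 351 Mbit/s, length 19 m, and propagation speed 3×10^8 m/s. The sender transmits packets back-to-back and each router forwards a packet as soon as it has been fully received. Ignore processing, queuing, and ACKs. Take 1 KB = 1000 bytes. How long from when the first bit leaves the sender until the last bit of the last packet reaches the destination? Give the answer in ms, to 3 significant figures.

Per-hop transmission t_tx = L/R = 13600/351000000 = 0.0387464 ms.
Per-hop propagation t_prop = 19/300000000 = 6.33333e-05 ms.
Pipeline fill: first packet needs 4·t_tx to clear all hops; remaining 167 packets each add one t_tx.
Total = (4+168-1)·t_tx + 4·t_prop = 171·0.0387464 + 4·6.33333e-05 = 6.63 ms.

6.63 ms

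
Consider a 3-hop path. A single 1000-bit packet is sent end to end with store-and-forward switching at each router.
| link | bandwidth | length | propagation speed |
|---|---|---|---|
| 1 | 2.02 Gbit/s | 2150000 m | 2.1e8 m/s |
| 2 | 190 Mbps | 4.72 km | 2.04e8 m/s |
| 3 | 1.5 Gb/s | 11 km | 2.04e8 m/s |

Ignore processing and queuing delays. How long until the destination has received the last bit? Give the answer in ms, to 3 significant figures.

Transmission delays (L/R per hop): 0.00049505, 0.00526316, 0.000666667 ms; sum = 0.00642487 ms.
Propagation delays (d/s per hop): 10.2381, 0.0231373, 0.0539216 ms; sum = 10.3152 ms.
End-to-end = 10.3 ms.

10.3 ms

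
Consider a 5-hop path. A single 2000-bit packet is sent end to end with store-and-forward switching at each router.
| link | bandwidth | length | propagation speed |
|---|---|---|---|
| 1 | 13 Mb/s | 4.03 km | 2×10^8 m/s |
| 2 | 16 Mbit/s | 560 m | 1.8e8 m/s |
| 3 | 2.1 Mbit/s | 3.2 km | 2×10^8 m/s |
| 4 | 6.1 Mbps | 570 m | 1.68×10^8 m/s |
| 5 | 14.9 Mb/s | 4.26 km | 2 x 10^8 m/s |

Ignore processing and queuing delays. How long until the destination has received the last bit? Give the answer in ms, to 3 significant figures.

Transmission delays (L/R per hop): 0.153846, 0.125, 0.952381, 0.327869, 0.134228 ms; sum = 1.69332 ms.
Propagation delays (d/s per hop): 0.02015, 0.00311111, 0.016, 0.00339286, 0.0213 ms; sum = 0.063954 ms.
End-to-end = 1.76 ms.

1.76 ms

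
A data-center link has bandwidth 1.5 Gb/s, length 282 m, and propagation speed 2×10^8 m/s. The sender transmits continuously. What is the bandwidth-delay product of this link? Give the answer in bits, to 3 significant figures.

2120 bits

Propagation delay = 282 / 200000000 = 1.41e-06 s.
BDP = R × t_prop = 1500000000 × 1.41e-06 = 2115 bits.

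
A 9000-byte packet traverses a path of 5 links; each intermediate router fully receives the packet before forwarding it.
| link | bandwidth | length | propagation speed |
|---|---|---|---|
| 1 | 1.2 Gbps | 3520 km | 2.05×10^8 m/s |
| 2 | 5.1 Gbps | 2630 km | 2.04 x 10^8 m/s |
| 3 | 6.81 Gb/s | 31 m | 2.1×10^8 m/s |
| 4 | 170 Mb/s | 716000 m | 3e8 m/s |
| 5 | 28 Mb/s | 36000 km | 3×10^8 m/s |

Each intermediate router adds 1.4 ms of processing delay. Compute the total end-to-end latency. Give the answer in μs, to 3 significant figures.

161000 μs

L = 9000 × 8 = 72000 bits.
Transmission delays (L/R per hop): 60, 14.1176, 10.5727, 423.529, 2571.43 μs; sum = 3079.65 μs.
Propagation delays (d/s per hop): 17170.7, 12892.2, 0.147619, 2386.67, 120000 μs; sum = 152450 μs.
Processing at 4 router(s): 4 × 1.4 ms = 5600 μs.
End-to-end = 161000 μs.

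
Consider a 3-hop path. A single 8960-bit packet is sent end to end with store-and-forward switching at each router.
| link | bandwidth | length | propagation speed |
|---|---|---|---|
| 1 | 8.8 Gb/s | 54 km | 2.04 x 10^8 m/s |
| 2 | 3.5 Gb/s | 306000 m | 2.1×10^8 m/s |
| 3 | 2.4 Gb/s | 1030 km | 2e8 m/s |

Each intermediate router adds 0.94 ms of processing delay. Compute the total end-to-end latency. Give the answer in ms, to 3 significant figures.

8.76 ms

Transmission delays (L/R per hop): 0.00101818, 0.00256, 0.00373333 ms; sum = 0.00731152 ms.
Propagation delays (d/s per hop): 0.264706, 1.45714, 5.15 ms; sum = 6.87185 ms.
Processing at 2 router(s): 2 × 0.94 ms = 1.88 ms.
End-to-end = 8.76 ms.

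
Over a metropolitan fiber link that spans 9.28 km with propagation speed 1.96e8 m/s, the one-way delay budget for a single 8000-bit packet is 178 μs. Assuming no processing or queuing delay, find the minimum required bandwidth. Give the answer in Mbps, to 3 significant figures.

Propagation delay = 9280 / 196000000 = 47.3469 μs.
Transmission budget = 178 − 47.3469 = 130.653 μs.
R ≥ L / t_tx = 8000 bits / 0.000130653 s = 61.2 Mbps.

61.2 Mbps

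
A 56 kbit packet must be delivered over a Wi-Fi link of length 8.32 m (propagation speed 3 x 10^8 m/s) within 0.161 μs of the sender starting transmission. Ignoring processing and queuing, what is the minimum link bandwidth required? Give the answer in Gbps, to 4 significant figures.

420.2 Gbps

Propagation delay = 8.32 / 300000000 = 0.0277333 μs.
Transmission budget = 0.161 − 0.0277333 = 0.133267 μs.
R ≥ L / t_tx = 56000 bits / 1.33267e-07 s = 420.2 Gbps.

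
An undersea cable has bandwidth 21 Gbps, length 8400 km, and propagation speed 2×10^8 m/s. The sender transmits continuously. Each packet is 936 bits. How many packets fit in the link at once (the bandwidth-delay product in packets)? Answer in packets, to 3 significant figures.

942000 packets

Propagation delay = 8400000 / 200000000 = 0.042 s.
BDP = R × t_prop = 21000000000 × 0.042 = 882000000 bits.
In packets of 936 bits: 942000 packets.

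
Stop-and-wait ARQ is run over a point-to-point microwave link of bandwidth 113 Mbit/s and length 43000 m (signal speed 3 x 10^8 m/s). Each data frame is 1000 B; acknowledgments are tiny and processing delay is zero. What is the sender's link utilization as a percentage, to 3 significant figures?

19.8 %

t_tx = L/R = 8000/113000000 = 7.07965e-05 s.
t_prop = 43000/300000000 = 0.000143333 s; RTT = 0.000286667 s.
Cycle = t_tx + RTT = 0.000357463 s.
Utilization = t_tx / cycle = 7.07965e-05/0.000357463 = 19.8 %.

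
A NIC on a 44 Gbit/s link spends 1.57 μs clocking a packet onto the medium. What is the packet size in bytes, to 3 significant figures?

8640 bytes

L = R × t_tx = 44000000000 b/s × 1.57e-06 s = 69080 bits.
In bytes: 69080 / 8 = 8640 bytes.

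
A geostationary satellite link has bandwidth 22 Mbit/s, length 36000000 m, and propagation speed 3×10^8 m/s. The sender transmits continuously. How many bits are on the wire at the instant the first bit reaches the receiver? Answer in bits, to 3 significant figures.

2640000 bits

Propagation delay = 36000000 / 300000000 = 0.12 s.
BDP = R × t_prop = 22000000 × 0.12 = 2640000 bits.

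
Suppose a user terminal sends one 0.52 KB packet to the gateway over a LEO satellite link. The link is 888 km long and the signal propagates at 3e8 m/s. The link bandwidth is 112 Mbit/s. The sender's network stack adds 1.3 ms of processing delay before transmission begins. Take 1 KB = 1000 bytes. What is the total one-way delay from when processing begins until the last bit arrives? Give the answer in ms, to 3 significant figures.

4.30 ms

L = 4160 bits.
Transmission delay = L/R = 4160 / 112000000 = 0.0371429 ms.
Propagation delay = d/s = 888000 m / 300000000 m/s = 2.96 ms.
Plus processing delay 1.3 ms = 1.3 ms.
Total = 4.30 ms.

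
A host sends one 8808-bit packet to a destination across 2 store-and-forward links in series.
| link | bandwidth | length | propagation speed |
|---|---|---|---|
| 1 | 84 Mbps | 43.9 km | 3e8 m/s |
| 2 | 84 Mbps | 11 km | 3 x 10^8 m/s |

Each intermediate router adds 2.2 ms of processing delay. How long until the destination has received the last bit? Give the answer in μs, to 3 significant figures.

Transmission delay per hop = L/R = 8808/84000000 = 104.857 μs; 2 hops → 209.714 μs.
Propagation delays (d/s per hop): 146.333, 36.6667 μs; sum = 183 μs.
Processing at 1 router(s): 1 × 2.2 ms = 2200 μs.
End-to-end = 2590 μs.

2590 μs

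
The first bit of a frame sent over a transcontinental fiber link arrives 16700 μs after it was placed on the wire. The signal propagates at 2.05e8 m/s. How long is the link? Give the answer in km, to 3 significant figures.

3420 km

d = s × t_prop = 2.05e+08 × 0.0167 = 3420 km.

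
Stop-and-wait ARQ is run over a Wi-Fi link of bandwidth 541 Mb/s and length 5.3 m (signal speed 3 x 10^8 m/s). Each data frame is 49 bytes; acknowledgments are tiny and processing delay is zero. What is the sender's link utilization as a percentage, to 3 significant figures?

t_tx = L/R = 392/541000000 = 7.24584e-07 s.
t_prop = 5.3/300000000 = 1.76667e-08 s; RTT = 3.53333e-08 s.
Cycle = t_tx + RTT = 7.59917e-07 s.
Utilization = t_tx / cycle = 7.24584e-07/7.59917e-07 = 95.4 %.

95.4 %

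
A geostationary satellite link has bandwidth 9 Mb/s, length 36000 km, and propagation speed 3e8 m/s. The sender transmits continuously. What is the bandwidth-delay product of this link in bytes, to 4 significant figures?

135000 bytes

Propagation delay = 36000000 / 300000000 = 0.12 s.
BDP = R × t_prop = 9000000 × 0.12 = 1080000 bits.
In bytes: 1080000/8 = 135000 bytes.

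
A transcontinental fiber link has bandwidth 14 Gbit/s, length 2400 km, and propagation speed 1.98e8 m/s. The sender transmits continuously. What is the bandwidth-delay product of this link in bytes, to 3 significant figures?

Propagation delay = 2400000 / 198000000 = 0.0121212 s.
BDP = R × t_prop = 14000000000 × 0.0121212 = 169697000 bits.
In bytes: 169697000/8 = 21200000 bytes.

21200000 bytes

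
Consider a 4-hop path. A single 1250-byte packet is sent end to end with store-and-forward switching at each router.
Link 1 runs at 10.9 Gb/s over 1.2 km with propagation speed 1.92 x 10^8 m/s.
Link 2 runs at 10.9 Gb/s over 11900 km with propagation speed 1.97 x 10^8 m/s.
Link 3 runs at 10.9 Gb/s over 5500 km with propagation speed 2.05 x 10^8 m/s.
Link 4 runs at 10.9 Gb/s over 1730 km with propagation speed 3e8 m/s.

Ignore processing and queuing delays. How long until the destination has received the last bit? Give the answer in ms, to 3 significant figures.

93.0 ms

L = 1250 × 8 = 10000 bits.
Transmission delay per hop = L/R = 10000/10900000000 = 0.000917431 ms; 4 hops → 0.00366972 ms.
Propagation delays (d/s per hop): 0.00625, 60.4061, 26.8293, 5.76667 ms; sum = 93.0083 ms.
End-to-end = 93.0 ms.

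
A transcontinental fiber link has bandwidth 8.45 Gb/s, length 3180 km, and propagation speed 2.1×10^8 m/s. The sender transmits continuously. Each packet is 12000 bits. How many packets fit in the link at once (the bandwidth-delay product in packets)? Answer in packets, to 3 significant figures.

10700 packets

Propagation delay = 3180000 / 210000000 = 0.0151429 s.
BDP = R × t_prop = 8.45e+09 × 0.0151429 = 127957000 bits.
In packets of 12000 bits: 10700 packets.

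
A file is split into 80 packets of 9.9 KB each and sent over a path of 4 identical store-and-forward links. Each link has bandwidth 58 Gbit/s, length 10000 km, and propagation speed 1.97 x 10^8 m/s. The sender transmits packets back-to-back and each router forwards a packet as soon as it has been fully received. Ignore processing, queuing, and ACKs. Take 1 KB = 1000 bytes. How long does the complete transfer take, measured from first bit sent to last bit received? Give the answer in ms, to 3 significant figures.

Per-hop transmission t_tx = L/R = 79200/58000000000 = 0.00136552 ms.
Per-hop propagation t_prop = 10000000/197000000 = 50.7614 ms.
Pipeline fill: first packet needs 4·t_tx to clear all hops; remaining 79 packets each add one t_tx.
Total = (4+80-1)·t_tx + 4·t_prop = 83·0.00136552 + 4·50.7614 = 203 ms.

203 ms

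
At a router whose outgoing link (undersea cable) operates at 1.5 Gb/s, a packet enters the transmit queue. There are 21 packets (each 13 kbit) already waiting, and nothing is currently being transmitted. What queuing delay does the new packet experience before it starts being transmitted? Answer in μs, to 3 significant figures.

182 μs

Each queued packet: L/R = 13000/1500000000 = 8.66667 μs.
21 queued → 182 μs.
Queuing delay = 182 μs.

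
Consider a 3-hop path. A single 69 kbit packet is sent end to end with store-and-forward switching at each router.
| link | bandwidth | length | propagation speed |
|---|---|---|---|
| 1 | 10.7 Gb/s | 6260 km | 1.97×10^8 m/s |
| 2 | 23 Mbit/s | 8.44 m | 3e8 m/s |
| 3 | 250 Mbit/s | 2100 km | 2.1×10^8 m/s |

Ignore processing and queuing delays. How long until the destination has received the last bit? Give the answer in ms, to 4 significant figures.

L = 69000 bits.
Transmission delays (L/R per hop): 0.0064486, 3, 0.276 ms; sum = 3.28245 ms.
Propagation delays (d/s per hop): 31.7766, 2.81333e-05, 10 ms; sum = 41.7767 ms.
End-to-end = 45.06 ms.

45.06 ms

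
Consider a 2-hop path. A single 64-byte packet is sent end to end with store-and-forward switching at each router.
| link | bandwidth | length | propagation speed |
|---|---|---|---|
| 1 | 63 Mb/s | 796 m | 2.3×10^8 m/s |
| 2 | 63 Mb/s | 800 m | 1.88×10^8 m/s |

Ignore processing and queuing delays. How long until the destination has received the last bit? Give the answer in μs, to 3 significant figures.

L = 64 × 8 = 512 bits.
Transmission delay per hop = L/R = 512/63000000 = 8.12698 μs; 2 hops → 16.254 μs.
Propagation delays (d/s per hop): 3.46087, 4.25532 μs; sum = 7.71619 μs.
End-to-end = 24.0 μs.

24.0 μs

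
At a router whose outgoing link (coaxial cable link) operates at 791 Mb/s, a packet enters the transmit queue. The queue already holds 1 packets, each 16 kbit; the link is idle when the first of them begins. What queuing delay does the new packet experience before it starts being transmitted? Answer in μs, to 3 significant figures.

Each queued packet: L/R = 16000/791000000 = 20.2276 μs.
1 queued → 20.2276 μs.
Queuing delay = 20.2 μs.

20.2 μs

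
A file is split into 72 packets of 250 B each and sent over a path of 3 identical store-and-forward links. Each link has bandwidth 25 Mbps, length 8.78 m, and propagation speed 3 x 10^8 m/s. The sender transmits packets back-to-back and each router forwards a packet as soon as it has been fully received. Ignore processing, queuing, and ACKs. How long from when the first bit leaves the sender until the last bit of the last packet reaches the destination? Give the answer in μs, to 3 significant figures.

Per-hop transmission t_tx = L/R = 2000/25000000 = 80 μs.
Per-hop propagation t_prop = 8.78/300000000 = 0.0292667 μs.
Pipeline fill: first packet needs 3·t_tx to clear all hops; remaining 71 packets each add one t_tx.
Total = (3+72-1)·t_tx + 3·t_prop = 74·80 + 3·0.0292667 = 5920 μs.

5920 μs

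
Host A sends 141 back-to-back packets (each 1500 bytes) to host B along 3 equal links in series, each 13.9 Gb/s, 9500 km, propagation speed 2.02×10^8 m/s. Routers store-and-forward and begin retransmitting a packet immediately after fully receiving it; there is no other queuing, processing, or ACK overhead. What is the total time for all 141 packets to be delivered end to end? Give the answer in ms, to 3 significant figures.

141 ms

Per-hop transmission t_tx = L/R = 12000/13900000000 = 0.000863309 ms.
Per-hop propagation t_prop = 9500000/202000000 = 47.0297 ms.
Pipeline fill: first packet needs 3·t_tx to clear all hops; remaining 140 packets each add one t_tx.
Total = (3+141-1)·t_tx + 3·t_prop = 143·0.000863309 + 3·47.0297 = 141 ms.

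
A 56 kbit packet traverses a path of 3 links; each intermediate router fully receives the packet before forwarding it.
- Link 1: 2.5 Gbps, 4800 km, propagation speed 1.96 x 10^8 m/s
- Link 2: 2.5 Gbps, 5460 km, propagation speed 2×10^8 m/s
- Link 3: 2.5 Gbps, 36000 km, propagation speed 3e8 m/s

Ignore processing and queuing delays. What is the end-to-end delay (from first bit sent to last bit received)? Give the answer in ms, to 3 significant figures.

L = 56000 bits.
Transmission delay per hop = L/R = 56000/2500000000 = 0.0224 ms; 3 hops → 0.0672 ms.
Propagation delays (d/s per hop): 24.4898, 27.3, 120 ms; sum = 171.79 ms.
End-to-end = 172 ms.

172 ms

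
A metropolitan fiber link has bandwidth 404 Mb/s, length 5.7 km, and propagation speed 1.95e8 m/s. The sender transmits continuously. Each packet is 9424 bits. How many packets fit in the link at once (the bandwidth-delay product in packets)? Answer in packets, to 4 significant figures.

1.253 packets

Propagation delay = 5700 / 195000000 = 2.92308e-05 s.
BDP = R × t_prop = 404000000 × 2.92308e-05 = 11809.2 bits.
In packets of 9424 bits: 1.253 packets.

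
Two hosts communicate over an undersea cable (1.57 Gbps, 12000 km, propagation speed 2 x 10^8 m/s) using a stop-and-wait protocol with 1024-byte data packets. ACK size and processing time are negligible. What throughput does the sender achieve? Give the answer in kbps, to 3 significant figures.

68.3 kbps

t_tx = L/R = 8192/1570000000 = 5.21783e-06 s.
t_prop = 12000000/200000000 = 0.06 s; RTT = 0.12 s.
Cycle = t_tx + RTT = 0.120005 s.
Throughput = L / cycle = 8192 / 0.120005 = 68.3 kbps.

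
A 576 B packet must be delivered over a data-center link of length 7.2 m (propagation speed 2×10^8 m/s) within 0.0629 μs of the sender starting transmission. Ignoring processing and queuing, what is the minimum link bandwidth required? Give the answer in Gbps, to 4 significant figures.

171.3 Gbps

L = 4608 bits.
Propagation delay = 7.2 / 200000000 = 0.036 μs.
Transmission budget = 0.0629 − 0.036 = 0.0269 μs.
R ≥ L / t_tx = 4608 bits / 2.69e-08 s = 171.3 Gbps.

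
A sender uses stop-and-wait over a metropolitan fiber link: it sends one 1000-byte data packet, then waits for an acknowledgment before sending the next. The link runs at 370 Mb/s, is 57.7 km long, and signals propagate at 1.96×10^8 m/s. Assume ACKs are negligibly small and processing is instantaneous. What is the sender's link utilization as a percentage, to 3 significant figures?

t_tx = L/R = 8000/370000000 = 2.16216e-05 s.
t_prop = 57700/196000000 = 0.000294388 s; RTT = 0.000588776 s.
Cycle = t_tx + RTT = 0.000610397 s.
Utilization = t_tx / cycle = 2.16216e-05/0.000610397 = 3.54 %.

3.54 %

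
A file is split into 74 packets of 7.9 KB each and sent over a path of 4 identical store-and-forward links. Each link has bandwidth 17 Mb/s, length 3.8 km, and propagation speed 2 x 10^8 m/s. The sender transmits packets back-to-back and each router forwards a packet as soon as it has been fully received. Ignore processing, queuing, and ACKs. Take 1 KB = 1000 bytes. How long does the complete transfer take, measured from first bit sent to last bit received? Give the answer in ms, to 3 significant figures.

Per-hop transmission t_tx = L/R = 63200/17000000 = 3.71765 ms.
Per-hop propagation t_prop = 3800/200000000 = 0.019 ms.
Pipeline fill: first packet needs 4·t_tx to clear all hops; remaining 73 packets each add one t_tx.
Total = (4+74-1)·t_tx + 4·t_prop = 77·3.71765 + 4·0.019 = 286 ms.

286 ms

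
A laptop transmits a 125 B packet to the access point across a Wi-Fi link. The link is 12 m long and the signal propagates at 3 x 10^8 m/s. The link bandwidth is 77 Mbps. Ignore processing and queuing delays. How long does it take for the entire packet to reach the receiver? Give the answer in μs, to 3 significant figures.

L = 125 × 8 = 1000 bits.
Transmission delay = L/R = 1000 / 77000000 = 12.987 μs.
Propagation delay = d/s = 12 m / 300000000 m/s = 0.04 μs.
Total = 13.0 μs.

13.0 μs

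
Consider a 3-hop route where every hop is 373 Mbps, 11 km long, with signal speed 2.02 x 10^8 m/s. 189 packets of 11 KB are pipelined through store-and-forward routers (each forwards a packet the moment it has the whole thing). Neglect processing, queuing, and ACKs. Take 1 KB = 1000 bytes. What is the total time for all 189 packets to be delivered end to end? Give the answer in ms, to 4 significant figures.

45.23 ms

Per-hop transmission t_tx = L/R = 88000/373000000 = 0.235925 ms.
Per-hop propagation t_prop = 11000/202000000 = 0.0544554 ms.
Pipeline fill: first packet needs 3·t_tx to clear all hops; remaining 188 packets each add one t_tx.
Total = (3+189-1)·t_tx + 3·t_prop = 191·0.235925 + 3·0.0544554 = 45.23 ms.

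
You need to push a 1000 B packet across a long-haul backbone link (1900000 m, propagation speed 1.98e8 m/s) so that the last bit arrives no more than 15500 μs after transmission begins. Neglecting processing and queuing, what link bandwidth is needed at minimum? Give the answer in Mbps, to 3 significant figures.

L = 8000 bits.
Propagation delay = 1900000 / 198000000 = 9595.96 μs.
Transmission budget = 15500 − 9595.96 = 5904.04 μs.
R ≥ L / t_tx = 8000 bits / 0.00590404 s = 1.36 Mbps.

1.36 Mbps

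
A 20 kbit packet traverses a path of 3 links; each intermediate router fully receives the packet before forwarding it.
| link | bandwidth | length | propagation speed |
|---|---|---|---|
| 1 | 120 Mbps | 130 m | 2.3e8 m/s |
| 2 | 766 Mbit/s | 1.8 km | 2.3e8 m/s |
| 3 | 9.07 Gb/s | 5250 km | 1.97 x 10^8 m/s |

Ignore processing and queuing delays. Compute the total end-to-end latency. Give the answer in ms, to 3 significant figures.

26.9 ms

L = 20000 bits.
Transmission delays (L/R per hop): 0.166667, 0.0261097, 0.00220507 ms; sum = 0.194981 ms.
Propagation delays (d/s per hop): 0.000565217, 0.00782609, 26.6497 ms; sum = 26.6581 ms.
End-to-end = 26.9 ms.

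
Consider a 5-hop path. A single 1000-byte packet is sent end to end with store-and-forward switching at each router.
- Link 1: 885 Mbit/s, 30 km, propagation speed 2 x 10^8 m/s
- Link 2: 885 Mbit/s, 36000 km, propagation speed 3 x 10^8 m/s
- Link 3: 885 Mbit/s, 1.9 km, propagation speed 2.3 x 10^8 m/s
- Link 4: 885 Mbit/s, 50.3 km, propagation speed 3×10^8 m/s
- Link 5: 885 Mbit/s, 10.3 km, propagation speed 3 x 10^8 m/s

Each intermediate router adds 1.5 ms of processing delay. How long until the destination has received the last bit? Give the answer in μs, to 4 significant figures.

126400 μs

L = 1000 × 8 = 8000 bits.
Transmission delay per hop = L/R = 8000/885000000 = 9.03955 μs; 5 hops → 45.1977 μs.
Propagation delays (d/s per hop): 150, 120000, 8.26087, 167.667, 34.3333 μs; sum = 120360 μs.
Processing at 4 router(s): 4 × 1.5 ms = 6000 μs.
End-to-end = 126400 μs.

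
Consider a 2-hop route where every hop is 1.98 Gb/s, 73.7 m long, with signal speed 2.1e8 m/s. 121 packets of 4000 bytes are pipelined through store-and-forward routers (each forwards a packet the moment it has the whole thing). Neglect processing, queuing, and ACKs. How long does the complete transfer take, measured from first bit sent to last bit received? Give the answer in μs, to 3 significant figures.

Per-hop transmission t_tx = L/R = 32000/1980000000 = 16.1616 μs.
Per-hop propagation t_prop = 73.7/210000000 = 0.350952 μs.
Pipeline fill: first packet needs 2·t_tx to clear all hops; remaining 120 packets each add one t_tx.
Total = (2+121-1)·t_tx + 2·t_prop = 122·16.1616 + 2·0.350952 = 1970 μs.

1970 μs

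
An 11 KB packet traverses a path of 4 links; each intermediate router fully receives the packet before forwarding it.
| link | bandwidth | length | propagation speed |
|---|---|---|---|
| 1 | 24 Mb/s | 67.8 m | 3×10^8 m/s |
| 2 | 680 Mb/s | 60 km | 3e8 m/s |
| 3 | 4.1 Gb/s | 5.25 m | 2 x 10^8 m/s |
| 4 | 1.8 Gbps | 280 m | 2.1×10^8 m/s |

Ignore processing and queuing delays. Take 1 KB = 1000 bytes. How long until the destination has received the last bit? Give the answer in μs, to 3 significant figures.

4070 μs

L = 88000 bits.
Transmission delays (L/R per hop): 3666.67, 129.412, 21.4634, 48.8889 μs; sum = 3866.43 μs.
Propagation delays (d/s per hop): 0.226, 200, 0.02625, 1.33333 μs; sum = 201.586 μs.
End-to-end = 4070 μs.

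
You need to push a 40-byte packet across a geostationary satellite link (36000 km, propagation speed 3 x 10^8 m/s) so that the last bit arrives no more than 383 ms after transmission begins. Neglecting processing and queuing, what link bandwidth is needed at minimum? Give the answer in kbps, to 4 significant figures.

1.217 kbps

L = 320 bits.
Propagation delay = 36000000 / 300000000 = 120 ms.
Transmission budget = 383 − 120 = 263 ms.
R ≥ L / t_tx = 320 bits / 0.263 s = 1.217 kbps.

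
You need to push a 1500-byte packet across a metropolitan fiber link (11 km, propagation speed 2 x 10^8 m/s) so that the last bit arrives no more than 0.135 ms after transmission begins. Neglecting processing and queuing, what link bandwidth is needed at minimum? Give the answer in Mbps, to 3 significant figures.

150 Mbps

L = 12000 bits.
Propagation delay = 11000 / 200000000 = 0.055 ms.
Transmission budget = 0.135 − 0.055 = 0.08 ms.
R ≥ L / t_tx = 12000 bits / 8e-05 s = 150 Mbps.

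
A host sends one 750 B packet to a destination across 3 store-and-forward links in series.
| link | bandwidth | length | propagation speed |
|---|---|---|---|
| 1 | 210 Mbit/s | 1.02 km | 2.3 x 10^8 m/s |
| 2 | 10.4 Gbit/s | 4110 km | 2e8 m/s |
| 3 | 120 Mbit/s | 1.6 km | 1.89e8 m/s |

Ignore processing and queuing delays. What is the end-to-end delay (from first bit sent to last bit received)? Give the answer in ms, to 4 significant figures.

20.64 ms

L = 750 × 8 = 6000 bits.
Transmission delays (L/R per hop): 0.0285714, 0.000576923, 0.05 ms; sum = 0.0791484 ms.
Propagation delays (d/s per hop): 0.00443478, 20.55, 0.00846561 ms; sum = 20.5629 ms.
End-to-end = 20.64 ms.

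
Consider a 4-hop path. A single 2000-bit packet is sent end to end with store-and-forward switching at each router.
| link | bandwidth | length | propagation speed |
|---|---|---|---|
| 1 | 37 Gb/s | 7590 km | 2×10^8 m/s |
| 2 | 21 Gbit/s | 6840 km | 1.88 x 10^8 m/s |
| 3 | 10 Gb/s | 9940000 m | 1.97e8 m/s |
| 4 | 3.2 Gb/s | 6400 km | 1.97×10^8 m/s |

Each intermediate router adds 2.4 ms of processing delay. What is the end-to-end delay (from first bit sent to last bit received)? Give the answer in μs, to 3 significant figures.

164000 μs

Transmission delays (L/R per hop): 0.0540541, 0.0952381, 0.2, 0.625 μs; sum = 0.974292 μs.
Propagation delays (d/s per hop): 37950, 36383, 50456.9, 32487.3 μs; sum = 157277 μs.
Processing at 3 router(s): 3 × 2.4 ms = 7200 μs.
End-to-end = 164000 μs.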